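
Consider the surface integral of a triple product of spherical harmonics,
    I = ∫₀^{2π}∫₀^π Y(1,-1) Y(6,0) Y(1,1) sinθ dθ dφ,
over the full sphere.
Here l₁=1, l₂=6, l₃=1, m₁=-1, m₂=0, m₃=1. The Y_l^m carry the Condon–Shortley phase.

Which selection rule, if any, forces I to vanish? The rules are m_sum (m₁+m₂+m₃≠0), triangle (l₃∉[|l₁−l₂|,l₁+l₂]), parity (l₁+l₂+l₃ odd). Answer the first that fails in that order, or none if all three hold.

triangle

azimuthal sum: -1 + 0 + 1 = 0  ✓
5 ≤ 1 ≤ 7 (triangle on l)  ✗
L = 1 + 6 + 1 = 8 (even)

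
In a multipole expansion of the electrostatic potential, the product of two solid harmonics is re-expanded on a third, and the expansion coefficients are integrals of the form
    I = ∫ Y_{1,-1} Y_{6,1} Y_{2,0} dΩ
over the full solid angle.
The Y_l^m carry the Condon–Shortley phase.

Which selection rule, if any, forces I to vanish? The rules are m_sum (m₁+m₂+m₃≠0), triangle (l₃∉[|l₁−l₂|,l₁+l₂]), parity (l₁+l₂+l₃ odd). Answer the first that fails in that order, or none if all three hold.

triangle

Σmᵢ = 0  ✓
l₃∈[|l₁−l₂|,l₁+l₂]=[5,7], have l₃=2  ✗
Σlᵢ = 9 ⇒ odd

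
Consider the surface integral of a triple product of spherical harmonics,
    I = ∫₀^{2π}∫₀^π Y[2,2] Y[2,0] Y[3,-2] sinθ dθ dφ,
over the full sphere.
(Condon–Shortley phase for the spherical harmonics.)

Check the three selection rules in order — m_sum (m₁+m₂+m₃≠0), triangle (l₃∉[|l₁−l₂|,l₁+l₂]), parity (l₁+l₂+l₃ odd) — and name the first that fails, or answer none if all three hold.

Σmᵢ = 0  ✓
l₃∈[|l₁−l₂|,l₁+l₂]=[0,4], have l₃=3  ✓
Σlᵢ = 7 ⇒ odd  ✗

parity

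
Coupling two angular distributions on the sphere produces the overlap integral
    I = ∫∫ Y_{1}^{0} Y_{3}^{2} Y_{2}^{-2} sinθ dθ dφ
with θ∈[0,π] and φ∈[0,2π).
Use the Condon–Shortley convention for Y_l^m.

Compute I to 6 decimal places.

0.184674

Checks pass: Σm=0; 6 even; l₃=2∈[2,4].
(2·1+1)(2·3+1)(2·2+1) = 105
Δ: 2! 0! 4! / 7! → 1/105
sum: t=1:−1/4 = -1/4
3j²(1 3 2; 0 0 0) = Δ·Π!·Σ² = 3/35  (sign -1)
sum: t=1:−1/24 = -1/24
3j²(1 3 2; 0 2 -2) = Δ·Π!·Σ² = 1/21  (sign -1)
combine: 4πI² = 105·3/35·1/21 = 3/7
take √, sign +1: I = 0.18467439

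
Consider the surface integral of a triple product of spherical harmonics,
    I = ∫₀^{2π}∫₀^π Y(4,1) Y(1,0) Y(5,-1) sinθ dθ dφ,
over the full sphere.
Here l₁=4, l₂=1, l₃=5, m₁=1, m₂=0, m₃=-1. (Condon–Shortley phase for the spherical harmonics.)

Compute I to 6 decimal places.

Checks pass: Σm=0; 10 even; l₃=5∈[3,5].
(2·4+1)(2·1+1)(2·5+1) = 297
Δ: 0! 8! 2! / 11! → 1/495
sum: t=0:+1/576 = 1/576
3j²(4 1 5; 0 0 0) = Δ·Π!·Σ² = 5/99  (sign -1)
sum: t=0:+1/720 = 1/720
3j²(4 1 5; 1 0 -1) = Δ·Π!·Σ² = 8/165  (sign +1)
combine: 4πI² = 297·5/99·8/165 = 8/11
take √, sign -1: I = -0.24057125

-0.240571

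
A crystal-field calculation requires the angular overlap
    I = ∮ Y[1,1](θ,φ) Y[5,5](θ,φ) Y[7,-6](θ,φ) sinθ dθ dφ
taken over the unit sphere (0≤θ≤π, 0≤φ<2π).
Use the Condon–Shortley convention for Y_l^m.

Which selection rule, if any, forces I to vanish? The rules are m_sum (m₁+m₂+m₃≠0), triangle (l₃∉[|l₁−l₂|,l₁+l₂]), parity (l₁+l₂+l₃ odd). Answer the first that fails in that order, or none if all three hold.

triangle

azimuthal sum: 1 + 5 − 6 = 0  ✓
4 ≤ 7 ≤ 6 (triangle on l)  ✗
L = 1 + 5 + 7 = 13 (odd)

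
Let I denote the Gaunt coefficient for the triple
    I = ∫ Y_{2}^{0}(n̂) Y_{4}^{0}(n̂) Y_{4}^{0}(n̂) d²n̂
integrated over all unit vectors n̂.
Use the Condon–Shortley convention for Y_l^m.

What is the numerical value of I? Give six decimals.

m-sum 0 ✓  L=10 even ✓  2≤4≤6 ✓
Π(2lᵢ+1) = 5×9×9 = 405
triangle coeff Δ(2,4,4) = 1/13860
Σ_t [0,2]: t=0:+1/192 t=1:−1/36 t=2:+1/192 = -5/288
(3j)²=20/693 [(2 4 4; 0 0 0)], sign=-1
(m-triple is (0,0,0) — same symbol as above.)
⇒ 4πI² = 2000/5929
I = (+1)√(2000/5929/(4π)) = 0.16383977

0.163840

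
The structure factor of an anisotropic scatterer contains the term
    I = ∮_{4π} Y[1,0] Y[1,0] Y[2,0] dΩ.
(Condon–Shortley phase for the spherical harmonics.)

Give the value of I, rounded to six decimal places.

Rules hold: Σm=0, L=4 even, 0≤2≤2.
N = 3·3·5 = 45
Δ = 0!·2!·2!/5! = 1/30
Racah Σ t=0..0: t=0:+1/1 = 1/1
⇒ 3j(1 1 2; 0 0 0)² = 2/15, sgn +1
(m-triple is (0,0,0) — same symbol as above.)
4πI² = N·(3j₀)²·(3jₘ)² = 4/5
I = +1·√(0.8/4π) = 0.25231325

0.252313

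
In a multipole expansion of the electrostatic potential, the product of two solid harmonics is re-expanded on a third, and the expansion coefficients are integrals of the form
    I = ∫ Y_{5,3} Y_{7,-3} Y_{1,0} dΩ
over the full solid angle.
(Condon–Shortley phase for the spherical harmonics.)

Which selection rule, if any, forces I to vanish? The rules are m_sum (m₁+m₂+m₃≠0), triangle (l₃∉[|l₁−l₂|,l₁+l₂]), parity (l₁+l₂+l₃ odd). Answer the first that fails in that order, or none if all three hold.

triangle

m₁+m₂+m₃ = 3 − 3 + 0 = 0  ✓
triangle: |5−7|=2 ≤ l₃=1 ≤ 5+7=12  ✗
parity: l₁+l₂+l₃ = 13 is odd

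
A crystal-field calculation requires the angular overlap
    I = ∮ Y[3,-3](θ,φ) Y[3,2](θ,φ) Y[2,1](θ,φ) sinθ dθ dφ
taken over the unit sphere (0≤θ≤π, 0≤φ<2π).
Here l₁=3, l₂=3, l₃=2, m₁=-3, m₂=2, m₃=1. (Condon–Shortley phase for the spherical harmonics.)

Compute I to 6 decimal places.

-0.210261

m-sum 0 ✓  L=8 even ✓  0≤2≤6 ✓
Π(2lᵢ+1) = 7×7×5 = 245
triangle coeff Δ(3,3,2) = 1/3780
Σ_t [1,3]: t=1:−1/24 t=2:+1/4 t=3:−1/24 = 1/6
(3j)²=4/105 [(3 3 2; 0 0 0)], sign=+1
Σ_t [4,4]: t=4:+1/48 = 1/48
(3j)²=5/84 [(3 3 2; -3 2 1)], sign=-1
⇒ 4πI² = 5/9
I = (-1)√(5/9/(4π)) = -0.21026104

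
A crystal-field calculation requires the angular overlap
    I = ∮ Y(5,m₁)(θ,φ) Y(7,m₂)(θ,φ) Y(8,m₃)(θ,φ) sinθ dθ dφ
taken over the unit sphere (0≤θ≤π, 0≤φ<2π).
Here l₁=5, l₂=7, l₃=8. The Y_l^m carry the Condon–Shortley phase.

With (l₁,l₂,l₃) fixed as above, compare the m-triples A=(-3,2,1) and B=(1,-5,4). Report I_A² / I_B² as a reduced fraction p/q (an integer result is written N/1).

972/121

l's match ⇒ only the (l;m) 3-j factors differ between A and B.
A: triangle coeff Δ(5,7,8) = 1/814773960; Σ_t [2,4]: t=2:+1/87091200 t=3:−1/12441600 t=4:+1/16588800 = -1/116121600; (3j)²=27/46189 [(5 7 8; -3 2 1)], sign=+1
B: triangle coeff Δ(5,7,8) = 1/814773960; Σ_t [0,2]: t=0:+1/92897280 t=1:−1/78382080 t=2:+1/696729600 = -1/1791590400; (3j)²=11/151164 [(5 7 8; 1 -5 4)], sign=-1
I_A²/I_B² = (27/46189)/(11/151164) = 972/121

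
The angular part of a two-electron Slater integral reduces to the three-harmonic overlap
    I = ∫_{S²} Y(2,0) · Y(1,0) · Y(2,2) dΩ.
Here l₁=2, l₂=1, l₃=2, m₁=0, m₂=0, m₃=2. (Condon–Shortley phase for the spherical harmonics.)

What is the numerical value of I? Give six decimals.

0 + 0 + 2 = 2 ≠ 0: azimuthal integral kills it; I = 0

0.000000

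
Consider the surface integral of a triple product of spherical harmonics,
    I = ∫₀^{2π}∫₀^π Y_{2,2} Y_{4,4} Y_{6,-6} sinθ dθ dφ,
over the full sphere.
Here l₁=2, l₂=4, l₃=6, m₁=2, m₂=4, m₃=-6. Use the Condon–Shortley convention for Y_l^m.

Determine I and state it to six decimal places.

0.353849

m-sum 0 ✓  L=12 even ✓  2≤6≤6 ✓
Π(2lᵢ+1) = 5×9×13 = 585
triangle coeff Δ(2,4,6) = 1/6435
Σ_t [0,0]: t=0:+1/2304 = 1/2304
(3j)²=5/143 [(2 4 6; 0 0 0)], sign=+1
Σ_t [0,0]: t=0:+1/967680 = 1/967680
(3j)²=1/13 [(2 4 6; 2 4 -6)], sign=+1
⇒ 4πI² = 225/143
I = (+1)√(225/143/(4π)) = 0.35384927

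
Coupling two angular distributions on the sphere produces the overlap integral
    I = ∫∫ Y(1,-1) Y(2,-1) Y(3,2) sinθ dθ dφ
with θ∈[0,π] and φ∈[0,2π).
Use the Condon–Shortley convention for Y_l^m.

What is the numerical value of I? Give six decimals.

0.261169

m-sum 0 ✓  L=6 even ✓  1≤3≤3 ✓
Π(2lᵢ+1) = 3×5×7 = 105
triangle coeff Δ(1,2,3) = 1/105
Σ_t [0,0]: t=0:+1/4 = 1/4
(3j)²=3/35 [(1 2 3; 0 0 0)], sign=-1
Σ_t [0,0]: t=0:+1/12 = 1/12
(3j)²=2/21 [(1 2 3; -1 -1 2)], sign=-1
⇒ 4πI² = 6/7
I = (+1)√(6/7/(4π)) = 0.26116903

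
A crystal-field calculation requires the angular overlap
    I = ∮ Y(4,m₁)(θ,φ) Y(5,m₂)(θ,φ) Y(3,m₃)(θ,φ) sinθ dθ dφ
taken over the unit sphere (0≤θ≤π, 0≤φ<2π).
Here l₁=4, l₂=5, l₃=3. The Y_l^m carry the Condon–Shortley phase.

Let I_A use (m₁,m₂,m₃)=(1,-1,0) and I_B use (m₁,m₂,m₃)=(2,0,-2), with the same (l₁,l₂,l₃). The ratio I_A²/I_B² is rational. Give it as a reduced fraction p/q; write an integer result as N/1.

l's match ⇒ only the (l;m) 3-j factors differ between A and B.
A: triangle coeff Δ(4,5,3) = 1/180180; Σ_t [1,3]: t=1:−1/1440 t=2:+1/192 t=3:−1/432 = 19/8640; (3j)²=361/30030 [(4 5 3; 1 -1 0)], sign=-1
B: triangle coeff Δ(4,5,3) = 1/180180; Σ_t [1,2]: t=1:−1/2880 t=2:+1/576 = 1/720; (3j)²=80/3003 [(4 5 3; 2 0 -2)], sign=-1
I_A²/I_B² = (361/30030)/(80/3003) = 361/800

361/800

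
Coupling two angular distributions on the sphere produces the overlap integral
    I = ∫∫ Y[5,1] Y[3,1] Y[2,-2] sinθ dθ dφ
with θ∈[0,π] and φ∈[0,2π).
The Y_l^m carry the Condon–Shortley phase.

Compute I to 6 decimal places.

Checks pass: Σm=0; 10 even; l₃=2∈[2,8].
(2·5+1)(2·3+1)(2·2+1) = 385
Δ: 6! 4! 0! / 11! → 1/2310
sum: t=3:−1/144 = -1/144
3j²(5 3 2; 0 0 0) = Δ·Π!·Σ² = 10/231  (sign -1)
sum: t=4:+1/1152 = 1/1152
3j²(5 3 2; 1 1 -2) = Δ·Π!·Σ² = 1/154  (sign +1)
combine: 4πI² = 385·10/231·1/154 = 25/231
take √, sign -1: I = -0.09280237

-0.092802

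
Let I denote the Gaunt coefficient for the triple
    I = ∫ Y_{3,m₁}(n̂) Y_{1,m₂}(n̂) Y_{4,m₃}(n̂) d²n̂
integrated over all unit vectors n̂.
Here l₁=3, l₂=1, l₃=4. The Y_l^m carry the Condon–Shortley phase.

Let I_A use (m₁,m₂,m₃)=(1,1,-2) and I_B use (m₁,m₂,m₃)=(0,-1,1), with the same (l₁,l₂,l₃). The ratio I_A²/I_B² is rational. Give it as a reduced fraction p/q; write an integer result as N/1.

3/2

Same 3,1,4: normalisation and zero-m 3j drop out of the ratio.
A: Δ: 0! 6! 2! / 9! → 1/252; sum: t=0:+1/96 = 1/96; 3j²(3 1 4; 1 1 -2) = Δ·Π!·Σ² = 5/84  (sign +1)
B: Δ: 0! 6! 2! / 9! → 1/252; sum: t=0:+1/72 = 1/72; 3j²(3 1 4; 0 -1 1) = Δ·Π!·Σ² = 5/126  (sign -1)
I_A²/I_B² = (5/84)/(5/126) = 3/2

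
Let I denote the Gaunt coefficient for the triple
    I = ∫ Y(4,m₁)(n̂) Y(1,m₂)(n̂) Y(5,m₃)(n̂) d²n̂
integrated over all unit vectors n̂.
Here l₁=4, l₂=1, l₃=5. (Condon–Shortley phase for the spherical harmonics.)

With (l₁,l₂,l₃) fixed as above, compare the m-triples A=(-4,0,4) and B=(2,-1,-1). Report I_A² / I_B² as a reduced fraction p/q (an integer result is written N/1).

Same 4,1,5: normalisation and zero-m 3j drop out of the ratio.
A: Δ: 0! 8! 2! / 11! → 1/495; sum: t=0:+1/40320 = 1/40320; 3j²(4 1 5; -4 0 4) = Δ·Π!·Σ² = 1/55  (sign -1)
B: Δ: 0! 8! 2! / 11! → 1/495; sum: t=0:+1/2880 = 1/2880; 3j²(4 1 5; 2 -1 -1) = Δ·Π!·Σ² = 2/165  (sign +1)
I_A²/I_B² = (1/55)/(2/165) = 3/2

3/2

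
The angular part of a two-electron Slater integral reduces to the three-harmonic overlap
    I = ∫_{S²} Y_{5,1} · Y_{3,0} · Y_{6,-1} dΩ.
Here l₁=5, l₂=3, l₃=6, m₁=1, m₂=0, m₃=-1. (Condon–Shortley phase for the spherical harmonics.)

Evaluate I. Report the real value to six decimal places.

Rules hold: Σm=0, L=14 even, 2≤6≤8.
N = 11·7·13 = 1001
Δ = 2!·8!·4!/15! = 1/675675
Racah Σ t=0..2: t=0:+1/8640 t=1:−1/2304 t=2:+1/8640 = -7/34560
⇒ 3j(5 3 6; 0 0 0)² = 7/429, sgn -1
Racah Σ t=0..2: t=0:+1/6912 t=1:−1/2880 t=2:+1/17280 = -1/6912
⇒ 3j(5 3 6; 1 0 -1)² = 5/429, sgn +1
4πI² = N·(3j₀)²·(3jₘ)² = 245/1287
I = -1·√(0.190365/4π) = -0.12308038

-0.123080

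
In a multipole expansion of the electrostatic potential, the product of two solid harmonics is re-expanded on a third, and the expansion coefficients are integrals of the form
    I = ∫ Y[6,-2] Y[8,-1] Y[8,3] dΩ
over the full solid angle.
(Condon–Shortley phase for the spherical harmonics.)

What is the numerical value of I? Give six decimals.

0.005938

Rules hold: Σm=0, L=22 even, 2≤8≤14.
N = 13·17·17 = 3757
Δ = 6!·6!·10!/23! = 1/13742520792
Racah Σ t=0..6: t=0:+1/41803776000 t=1:−1/435456000 t=2:+1/39813120 t=3:−1/18662400 t=4:+1/39813120 t=5:−1/435456000 t=6:+1/41803776000 = -11/1393459200
⇒ 3j(6 8 8; 0 0 0)² = 600/96577, sgn -1
Racah Σ t=2..6: t=2:+1/497664000 t=3:−1/74649600 t=4:+1/69672960 t=5:−1/348364800 t=6:+1/12541132800 = 11/62705664000
⇒ 3j(6 8 8; -2 -1 3)² = 11/579462, sgn -1
4πI² = N·(3j₀)²·(3jₘ)² = 1100/2482597
I = +1·√(0.000443084/4π) = 0.00593797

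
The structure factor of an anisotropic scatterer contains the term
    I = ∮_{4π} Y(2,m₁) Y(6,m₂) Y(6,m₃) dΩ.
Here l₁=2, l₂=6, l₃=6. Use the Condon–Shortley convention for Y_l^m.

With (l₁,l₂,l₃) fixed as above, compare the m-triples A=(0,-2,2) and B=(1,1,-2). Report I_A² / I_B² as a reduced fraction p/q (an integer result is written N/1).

l's match ⇒ only the (l;m) 3-j factors differ between A and B.
A: triangle coeff Δ(2,6,6) = 1/90090; Σ_t [0,2]: t=0:+1/69120 t=1:−1/30240 t=2:+1/322560 = -1/64512; (3j)²=10/1001 [(2 6 6; 0 -2 2)], sign=-1
B: triangle coeff Δ(2,6,6) = 1/90090; Σ_t [0,1]: t=0:+1/60480 t=1:−1/34560 = -1/80640; (3j)²=6/1001 [(2 6 6; 1 1 -2)], sign=-1
I_A²/I_B² = (10/1001)/(6/1001) = 5/3

5/3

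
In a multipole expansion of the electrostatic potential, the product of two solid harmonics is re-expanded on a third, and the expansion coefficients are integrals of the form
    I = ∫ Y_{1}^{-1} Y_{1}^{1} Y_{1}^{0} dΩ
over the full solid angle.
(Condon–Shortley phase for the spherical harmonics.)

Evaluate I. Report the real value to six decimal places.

l₁+l₂+l₃=3 is odd: 3j(l;000)=0 ⇒ I=0

0.000000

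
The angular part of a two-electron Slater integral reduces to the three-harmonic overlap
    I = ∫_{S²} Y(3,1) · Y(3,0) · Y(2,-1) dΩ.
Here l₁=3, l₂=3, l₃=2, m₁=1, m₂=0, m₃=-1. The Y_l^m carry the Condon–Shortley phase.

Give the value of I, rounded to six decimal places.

Checks pass: Σm=0; 8 even; l₃=2∈[0,6].
(2·3+1)(2·3+1)(2·2+1) = 245
Δ: 4! 2! 2! / 9! → 1/3780
sum: t=1:−1/24 t=2:+1/4 t=3:−1/24 = 1/6
3j²(3 3 2; 0 0 0) = Δ·Π!·Σ² = 4/105  (sign +1)
sum: t=1:−1/12 t=2:+1/8 = 1/24
3j²(3 3 2; 1 0 -1) = Δ·Π!·Σ² = 1/210  (sign -1)
combine: 4πI² = 245·4/105·1/210 = 2/45
take √, sign -1: I = -0.05947080

-0.059471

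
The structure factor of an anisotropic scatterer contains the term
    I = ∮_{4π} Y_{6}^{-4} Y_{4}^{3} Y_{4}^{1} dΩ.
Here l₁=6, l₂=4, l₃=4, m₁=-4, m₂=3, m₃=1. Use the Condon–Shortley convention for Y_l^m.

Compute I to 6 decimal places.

m-sum 0 ✓  L=14 even ✓  2≤4≤10 ✓
Π(2lᵢ+1) = 13×9×9 = 1053
triangle coeff Δ(6,4,4) = 1/1261260
Σ_t [2,4]: t=2:+1/4608 t=3:−1/1296 t=4:+1/4608 = -7/20736
(3j)²=20/1287 [(6 4 4; 0 0 0)], sign=-1
Σ_t [5,6]: t=5:−1/28800 t=6:+1/34560 = -1/172800
(3j)²=1/1430 [(6 4 4; -4 3 1)], sign=+1
⇒ 4πI² = 18/1573
I = (-1)√(18/1573/(4π)) = -0.03017637

-0.030176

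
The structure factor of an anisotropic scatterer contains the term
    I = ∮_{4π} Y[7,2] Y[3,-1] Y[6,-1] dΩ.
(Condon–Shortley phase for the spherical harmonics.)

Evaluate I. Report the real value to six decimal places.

0.123918

Rules hold: Σm=0, L=16 even, 4≤6≤10.
N = 15·7·13 = 1365
Δ = 4!·10!·2!/17! = 1/2042040
Racah Σ t=1..3: t=1:−1/207360 t=2:+1/57600 t=3:−1/207360 = 1/129600
⇒ 3j(7 3 6; 0 0 0)² = 168/12155, sgn +1
Racah Σ t=0..2: t=0:+1/691200 t=1:−1/103680 t=2:+1/241920 = -59/14515200
⇒ 3j(7 3 6; 2 -1 -1)² = 3481/340340, sgn +1
4πI² = N·(3j₀)²·(3jₘ)² = 438606/2272985
I = +1·√(0.192965/4π) = 0.12391791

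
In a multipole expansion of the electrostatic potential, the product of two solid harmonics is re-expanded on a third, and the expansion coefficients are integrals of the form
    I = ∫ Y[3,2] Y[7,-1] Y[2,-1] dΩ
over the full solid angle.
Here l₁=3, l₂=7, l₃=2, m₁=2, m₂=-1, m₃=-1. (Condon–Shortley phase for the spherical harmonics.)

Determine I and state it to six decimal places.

0.000000

|3−7|≤2≤3+7 violated ⇒ I = 0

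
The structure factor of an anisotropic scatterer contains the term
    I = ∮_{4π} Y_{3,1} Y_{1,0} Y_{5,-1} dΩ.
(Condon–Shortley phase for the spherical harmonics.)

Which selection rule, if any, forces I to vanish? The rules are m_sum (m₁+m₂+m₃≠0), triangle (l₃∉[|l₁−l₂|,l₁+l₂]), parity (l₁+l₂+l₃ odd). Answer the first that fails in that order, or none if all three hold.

triangle

azimuthal sum: 1 + 0 − 1 = 0  ✓
2 ≤ 5 ≤ 4 (triangle on l)  ✗
L = 3 + 1 + 5 = 9 (odd)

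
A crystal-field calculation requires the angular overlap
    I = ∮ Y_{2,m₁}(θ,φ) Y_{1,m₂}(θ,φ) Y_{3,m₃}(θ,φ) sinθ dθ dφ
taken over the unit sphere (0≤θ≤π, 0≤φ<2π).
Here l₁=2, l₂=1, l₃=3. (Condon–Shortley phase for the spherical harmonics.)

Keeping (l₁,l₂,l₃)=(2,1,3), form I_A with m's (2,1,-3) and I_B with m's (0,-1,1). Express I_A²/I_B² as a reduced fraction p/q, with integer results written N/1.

Same 2,1,3: normalisation and zero-m 3j drop out of the ratio.
A: Δ: 0! 4! 2! / 7! → 1/105; sum: t=0:+1/48 = 1/48; 3j²(2 1 3; 2 1 -3) = Δ·Π!·Σ² = 1/7  (sign +1)
B: Δ: 0! 4! 2! / 7! → 1/105; sum: t=0:+1/8 = 1/8; 3j²(2 1 3; 0 -1 1) = Δ·Π!·Σ² = 2/35  (sign +1)
I_A²/I_B² = (1/7)/(2/35) = 5/2

5/2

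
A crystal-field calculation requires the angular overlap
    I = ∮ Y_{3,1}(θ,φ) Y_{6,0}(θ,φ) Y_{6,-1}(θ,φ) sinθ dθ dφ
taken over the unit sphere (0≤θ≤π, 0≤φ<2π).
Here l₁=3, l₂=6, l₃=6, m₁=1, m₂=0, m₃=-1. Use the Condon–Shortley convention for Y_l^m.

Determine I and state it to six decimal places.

0.000000

l₁+l₂+l₃=15 is odd: 3j(l;000)=0 ⇒ I=0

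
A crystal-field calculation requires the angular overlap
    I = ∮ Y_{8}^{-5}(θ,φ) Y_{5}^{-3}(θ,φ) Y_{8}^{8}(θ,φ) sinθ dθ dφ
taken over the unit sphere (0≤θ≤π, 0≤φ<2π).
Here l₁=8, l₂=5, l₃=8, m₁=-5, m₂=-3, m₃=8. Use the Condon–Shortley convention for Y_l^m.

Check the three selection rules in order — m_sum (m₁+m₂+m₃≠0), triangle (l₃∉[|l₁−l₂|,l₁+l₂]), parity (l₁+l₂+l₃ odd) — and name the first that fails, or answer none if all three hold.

m₁+m₂+m₃ = -5 − 3 + 8 = 0  ✓
triangle: |8−5|=3 ≤ l₃=8 ≤ 8+5=13  ✓
parity: l₁+l₂+l₃ = 21 is odd  ✗

parity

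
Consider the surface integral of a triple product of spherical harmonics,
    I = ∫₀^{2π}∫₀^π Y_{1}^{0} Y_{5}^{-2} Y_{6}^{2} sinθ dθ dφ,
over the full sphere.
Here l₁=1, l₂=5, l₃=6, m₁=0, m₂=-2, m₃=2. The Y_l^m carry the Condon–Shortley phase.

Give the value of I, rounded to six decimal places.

Checks pass: Σm=0; 12 even; l₃=6∈[4,6].
(2·1+1)(2·5+1)(2·6+1) = 429
Δ: 0! 2! 10! / 13! → 1/858
sum: t=0:+1/14400 = 1/14400
3j²(1 5 6; 0 0 0) = Δ·Π!·Σ² = 6/143  (sign +1)
sum: t=0:+1/30240 = 1/30240
3j²(1 5 6; 0 -2 2) = Δ·Π!·Σ² = 16/429  (sign +1)
combine: 4πI² = 429·6/143·16/429 = 96/143
take √, sign +1: I = 0.23113338

0.231133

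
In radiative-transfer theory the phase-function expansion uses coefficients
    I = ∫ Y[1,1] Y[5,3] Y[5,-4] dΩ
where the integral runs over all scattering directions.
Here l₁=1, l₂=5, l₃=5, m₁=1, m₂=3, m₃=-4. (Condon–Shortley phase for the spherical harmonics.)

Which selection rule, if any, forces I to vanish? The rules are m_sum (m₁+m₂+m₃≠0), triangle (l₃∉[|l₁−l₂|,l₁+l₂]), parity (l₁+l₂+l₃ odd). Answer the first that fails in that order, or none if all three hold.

m₁+m₂+m₃ = 1 + 3 − 4 = 0  ✓
triangle: |1−5|=4 ≤ l₃=5 ≤ 1+5=6  ✓
parity: l₁+l₂+l₃ = 11 is odd  ✗

parity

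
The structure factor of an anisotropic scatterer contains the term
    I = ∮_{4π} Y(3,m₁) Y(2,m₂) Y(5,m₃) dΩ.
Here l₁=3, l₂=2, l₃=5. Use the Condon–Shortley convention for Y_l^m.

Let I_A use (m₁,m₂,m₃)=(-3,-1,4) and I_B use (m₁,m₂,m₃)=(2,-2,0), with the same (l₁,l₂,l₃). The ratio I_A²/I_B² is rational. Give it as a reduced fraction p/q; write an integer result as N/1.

l's match ⇒ only the (l;m) 3-j factors differ between A and B.
A: triangle coeff Δ(3,2,5) = 1/2310; Σ_t [0,0]: t=0:+1/4320 = 1/4320; (3j)²=2/55 [(3 2 5; -3 -1 4)], sign=-1
B: triangle coeff Δ(3,2,5) = 1/2310; Σ_t [0,0]: t=0:+1/2880 = 1/2880; (3j)²=1/462 [(3 2 5; 2 -2 0)], sign=-1
I_A²/I_B² = (2/55)/(1/462) = 84/5

84/5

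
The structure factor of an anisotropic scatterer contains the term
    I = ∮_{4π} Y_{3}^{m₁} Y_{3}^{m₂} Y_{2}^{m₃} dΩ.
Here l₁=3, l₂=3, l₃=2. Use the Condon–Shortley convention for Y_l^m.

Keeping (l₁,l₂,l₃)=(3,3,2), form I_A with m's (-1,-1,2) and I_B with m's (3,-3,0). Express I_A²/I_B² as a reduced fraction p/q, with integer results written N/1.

Same 3,3,2: normalisation and zero-m 3j drop out of the ratio.
A: Δ: 4! 2! 2! / 9! → 1/3780; sum: t=2:+1/16 = 1/16; 3j²(3 3 2; -1 -1 2) = Δ·Π!·Σ² = 2/35  (sign +1)
B: Δ: 4! 2! 2! / 9! → 1/3780; sum: t=0:+1/96 = 1/96; 3j²(3 3 2; 3 -3 0) = Δ·Π!·Σ² = 5/84  (sign +1)
I_A²/I_B² = (2/35)/(5/84) = 24/25

24/25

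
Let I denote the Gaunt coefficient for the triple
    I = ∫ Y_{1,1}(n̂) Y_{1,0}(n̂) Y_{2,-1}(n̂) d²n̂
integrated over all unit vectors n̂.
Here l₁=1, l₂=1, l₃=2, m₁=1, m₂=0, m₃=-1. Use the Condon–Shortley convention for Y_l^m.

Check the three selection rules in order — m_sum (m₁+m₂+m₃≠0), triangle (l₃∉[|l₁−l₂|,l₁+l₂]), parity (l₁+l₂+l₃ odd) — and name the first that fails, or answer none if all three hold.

azimuthal sum: 1 + 0 − 1 = 0  ✓
0 ≤ 2 ≤ 2 (triangle on l)  ✓
L = 1 + 1 + 2 = 4 (even)  ✓

none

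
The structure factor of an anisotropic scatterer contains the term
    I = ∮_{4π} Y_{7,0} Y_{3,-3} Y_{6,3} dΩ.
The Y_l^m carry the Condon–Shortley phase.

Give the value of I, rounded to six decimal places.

m-sum 0 ✓  L=16 even ✓  4≤6≤10 ✓
Π(2lᵢ+1) = 15×7×13 = 1365
triangle coeff Δ(7,3,6) = 1/2042040
Σ_t [1,3]: t=1:−1/207360 t=2:+1/57600 t=3:−1/207360 = 1/129600
(3j)²=168/12155 [(7 3 6; 0 0 0)], sign=+1
Σ_t [0,0]: t=0:+1/1451520 = 1/1451520
(3j)²=45/4862 [(7 3 6; 0 -3 3)], sign=-1
⇒ 4πI² = 79380/454597
I = (-1)√(79380/454597/(4π)) = -0.11787924

-0.117879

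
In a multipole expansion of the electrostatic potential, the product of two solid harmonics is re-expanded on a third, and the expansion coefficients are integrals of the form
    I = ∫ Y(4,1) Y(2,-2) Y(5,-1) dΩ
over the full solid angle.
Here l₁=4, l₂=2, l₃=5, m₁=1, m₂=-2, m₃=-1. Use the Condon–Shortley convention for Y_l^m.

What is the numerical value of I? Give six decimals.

0.000000

1 − 2 − 1 = -2 ≠ 0: azimuthal integral kills it; I = 0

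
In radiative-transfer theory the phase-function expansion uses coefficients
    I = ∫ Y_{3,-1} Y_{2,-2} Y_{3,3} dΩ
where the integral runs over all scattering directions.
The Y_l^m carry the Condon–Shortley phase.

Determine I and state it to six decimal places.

Rules hold: Σm=0, L=8 even, 1≤3≤5.
N = 7·5·7 = 245
Δ = 2!·4!·2!/9! = 1/3780
Racah Σ t=0..2: t=0:+1/24 t=1:−1/4 t=2:+1/24 = -1/6
⇒ 3j(3 2 3; 0 0 0)² = 4/105, sgn +1
Racah Σ t=0..0: t=0:+1/96 = 1/96
⇒ 3j(3 2 3; -1 -2 3)² = 1/42, sgn +1
4πI² = N·(3j₀)²·(3jₘ)² = 2/9
I = +1·√(0.222222/4π) = 0.13298076

0.132981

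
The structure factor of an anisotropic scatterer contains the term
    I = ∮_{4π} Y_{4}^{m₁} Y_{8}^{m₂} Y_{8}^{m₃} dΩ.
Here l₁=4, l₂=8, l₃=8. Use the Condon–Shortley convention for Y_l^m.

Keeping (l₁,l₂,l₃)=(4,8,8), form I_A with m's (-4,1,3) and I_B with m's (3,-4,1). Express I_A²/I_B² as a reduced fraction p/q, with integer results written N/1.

Same 4,8,8: normalisation and zero-m 3j drop out of the ratio.
A: Δ: 4! 4! 12! / 21! → 1/185175900; sum: t=4:+1/348364800 = 1/348364800; 3j²(4 8 8; -4 1 3) = Δ·Π!·Σ² = 66/4199  (sign -1)
B: Δ: 4! 4! 12! / 21! → 1/185175900; sum: t=0:+1/139345920 t=1:−1/313528320 = 1/250822656; 3j²(4 8 8; 3 -4 1) = Δ·Π!·Σ² = 1375/151164  (sign -1)
I_A²/I_B² = (66/4199)/(1375/151164) = 216/125

216/125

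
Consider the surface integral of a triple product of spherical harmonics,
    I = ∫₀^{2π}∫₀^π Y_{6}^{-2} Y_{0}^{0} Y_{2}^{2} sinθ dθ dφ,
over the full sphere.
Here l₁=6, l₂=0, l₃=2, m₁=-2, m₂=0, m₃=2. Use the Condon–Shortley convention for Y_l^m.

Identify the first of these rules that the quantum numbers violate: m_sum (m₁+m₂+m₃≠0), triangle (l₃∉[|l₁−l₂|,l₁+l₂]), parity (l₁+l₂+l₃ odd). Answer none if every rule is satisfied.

triangle

m₁+m₂+m₃ = -2 + 0 + 2 = 0  ✓
triangle: |6−0|=6 ≤ l₃=2 ≤ 6+0=6  ✗
parity: l₁+l₂+l₃ = 8 is even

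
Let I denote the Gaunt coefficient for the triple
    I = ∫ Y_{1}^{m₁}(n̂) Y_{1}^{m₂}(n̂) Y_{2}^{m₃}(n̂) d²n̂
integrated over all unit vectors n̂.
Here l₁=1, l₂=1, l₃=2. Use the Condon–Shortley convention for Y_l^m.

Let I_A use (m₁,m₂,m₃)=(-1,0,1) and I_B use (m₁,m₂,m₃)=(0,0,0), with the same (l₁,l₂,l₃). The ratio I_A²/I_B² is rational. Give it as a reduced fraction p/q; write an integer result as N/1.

Shared (l₁,l₂,l₃)=(1,1,2): N and (l;000)² cancel in I_A²/I_B².
A: Δ = 0!·2!·2!/5! = 1/30; Racah Σ t=0..0: t=0:+1/2 = 1/2; ⇒ 3j(1 1 2; -1 0 1)² = 1/10, sgn -1
B: Δ = 0!·2!·2!/5! = 1/30; Racah Σ t=0..0: t=0:+1/1 = 1/1; ⇒ 3j(1 1 2; 0 0 0)² = 2/15, sgn +1
I_A²/I_B² = (1/10)/(2/15) = 3/4

3/4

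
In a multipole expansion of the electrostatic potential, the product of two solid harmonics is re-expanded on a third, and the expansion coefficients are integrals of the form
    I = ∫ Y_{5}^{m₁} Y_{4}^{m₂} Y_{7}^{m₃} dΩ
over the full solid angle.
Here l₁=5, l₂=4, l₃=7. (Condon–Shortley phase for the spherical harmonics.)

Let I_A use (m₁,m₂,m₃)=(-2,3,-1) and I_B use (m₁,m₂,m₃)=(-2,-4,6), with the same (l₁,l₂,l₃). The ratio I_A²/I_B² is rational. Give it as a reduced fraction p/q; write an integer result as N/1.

l's match ⇒ only the (l;m) 3-j factors differ between A and B.
A: triangle coeff Δ(5,4,7) = 1/6126120; Σ_t [1,2]: t=1:−1/1036800 t=2:+1/172800 = 1/207360; (3j)²=245/14586 [(5 4 7; -2 3 -1)], sign=+1
B: triangle coeff Δ(5,4,7) = 1/6126120; Σ_t [0,0]: t=0:+1/7257600 = 1/7257600; (3j)²=2/85 [(5 4 7; -2 -4 6)], sign=-1
I_A²/I_B² = (245/14586)/(2/85) = 1225/1716

1225/1716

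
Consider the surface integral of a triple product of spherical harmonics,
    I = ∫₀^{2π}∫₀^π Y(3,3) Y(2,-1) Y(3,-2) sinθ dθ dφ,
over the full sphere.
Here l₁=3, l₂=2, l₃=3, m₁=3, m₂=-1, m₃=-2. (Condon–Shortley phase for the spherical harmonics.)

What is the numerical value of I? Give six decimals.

-0.210261

Rules hold: Σm=0, L=8 even, 1≤3≤5.
N = 7·5·7 = 245
Δ = 2!·4!·2!/9! = 1/3780
Racah Σ t=0..2: t=0:+1/24 t=1:−1/4 t=2:+1/24 = -1/6
⇒ 3j(3 2 3; 0 0 0)² = 4/105, sgn +1
Racah Σ t=0..0: t=0:+1/48 = 1/48
⇒ 3j(3 2 3; 3 -1 -2)² = 5/84, sgn -1
4πI² = N·(3j₀)²·(3jₘ)² = 5/9
I = -1·√(0.555556/4π) = -0.21026104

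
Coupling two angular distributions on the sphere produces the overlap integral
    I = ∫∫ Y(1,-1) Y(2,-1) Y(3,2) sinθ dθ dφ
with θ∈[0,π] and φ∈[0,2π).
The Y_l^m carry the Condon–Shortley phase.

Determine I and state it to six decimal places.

0.261169

m-sum 0 ✓  L=6 even ✓  1≤3≤3 ✓
Π(2lᵢ+1) = 3×5×7 = 105
triangle coeff Δ(1,2,3) = 1/105
Σ_t [0,0]: t=0:+1/4 = 1/4
(3j)²=3/35 [(1 2 3; 0 0 0)], sign=-1
Σ_t [0,0]: t=0:+1/12 = 1/12
(3j)²=2/21 [(1 2 3; -1 -1 2)], sign=-1
⇒ 4πI² = 6/7
I = (+1)√(6/7/(4π)) = 0.26116903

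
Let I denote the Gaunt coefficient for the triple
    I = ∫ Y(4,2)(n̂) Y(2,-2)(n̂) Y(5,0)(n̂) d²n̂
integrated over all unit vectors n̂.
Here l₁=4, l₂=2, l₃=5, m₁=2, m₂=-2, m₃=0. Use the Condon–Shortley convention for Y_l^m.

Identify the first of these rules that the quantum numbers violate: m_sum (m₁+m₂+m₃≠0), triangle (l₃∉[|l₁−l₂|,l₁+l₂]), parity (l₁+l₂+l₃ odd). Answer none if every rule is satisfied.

Σmᵢ = 0  ✓
l₃∈[|l₁−l₂|,l₁+l₂]=[2,6], have l₃=5  ✓
Σlᵢ = 11 ⇒ odd  ✗

parity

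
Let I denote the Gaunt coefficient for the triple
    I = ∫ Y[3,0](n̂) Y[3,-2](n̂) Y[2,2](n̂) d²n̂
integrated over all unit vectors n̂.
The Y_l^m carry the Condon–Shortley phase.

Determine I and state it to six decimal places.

-0.188063

Rules hold: Σm=0, L=8 even, 0≤2≤6.
N = 7·7·5 = 245
Δ = 4!·2!·2!/9! = 1/3780
Racah Σ t=1..3: t=1:−1/24 t=2:+1/4 t=3:−1/24 = 1/6
⇒ 3j(3 3 2; 0 0 0)² = 4/105, sgn +1
Racah Σ t=1..1: t=1:−1/24 = -1/24
⇒ 3j(3 3 2; 0 -2 2)² = 1/21, sgn -1
4πI² = N·(3j₀)²·(3jₘ)² = 4/9
I = -1·√(0.444444/4π) = -0.18806319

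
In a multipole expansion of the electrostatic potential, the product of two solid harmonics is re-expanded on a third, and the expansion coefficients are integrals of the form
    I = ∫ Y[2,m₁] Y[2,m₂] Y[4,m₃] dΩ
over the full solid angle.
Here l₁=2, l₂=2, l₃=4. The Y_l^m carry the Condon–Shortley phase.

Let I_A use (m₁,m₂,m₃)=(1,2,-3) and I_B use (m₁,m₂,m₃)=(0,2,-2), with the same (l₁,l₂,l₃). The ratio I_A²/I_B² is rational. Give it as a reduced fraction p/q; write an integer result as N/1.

7/3

l's match ⇒ only the (l;m) 3-j factors differ between A and B.
A: triangle coeff Δ(2,2,4) = 1/630; Σ_t [0,0]: t=0:+1/144 = 1/144; (3j)²=1/18 [(2 2 4; 1 2 -3)], sign=-1
B: triangle coeff Δ(2,2,4) = 1/630; Σ_t [0,0]: t=0:+1/96 = 1/96; (3j)²=1/42 [(2 2 4; 0 2 -2)], sign=+1
I_A²/I_B² = (1/18)/(1/42) = 7/3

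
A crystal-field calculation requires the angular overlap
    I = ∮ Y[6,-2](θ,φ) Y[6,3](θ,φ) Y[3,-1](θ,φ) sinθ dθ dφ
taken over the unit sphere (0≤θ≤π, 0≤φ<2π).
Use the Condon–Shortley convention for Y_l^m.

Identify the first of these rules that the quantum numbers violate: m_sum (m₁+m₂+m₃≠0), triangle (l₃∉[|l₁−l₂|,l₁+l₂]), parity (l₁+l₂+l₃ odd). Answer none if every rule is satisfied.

parity

azimuthal sum: -2 + 3 − 1 = 0  ✓
0 ≤ 3 ≤ 12 (triangle on l)  ✓
L = 6 + 6 + 3 = 15 (odd)  ✗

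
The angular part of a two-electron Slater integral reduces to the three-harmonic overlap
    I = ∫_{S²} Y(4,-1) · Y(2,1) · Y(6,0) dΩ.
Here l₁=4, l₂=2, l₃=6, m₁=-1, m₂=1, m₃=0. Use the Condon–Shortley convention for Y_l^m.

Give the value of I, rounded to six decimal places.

m-sum 0 ✓  L=12 even ✓  2≤6≤6 ✓
Π(2lᵢ+1) = 9×5×13 = 585
triangle coeff Δ(4,2,6) = 1/6435
Σ_t [0,0]: t=0:+1/2304 = 1/2304
(3j)²=5/143 [(4 2 6; 0 0 0)], sign=+1
Σ_t [0,0]: t=0:+1/4320 = 1/4320
(3j)²=8/429 [(4 2 6; -1 1 0)], sign=+1
⇒ 4πI² = 600/1573
I = (+1)√(600/1573/(4π)) = 0.17422334

0.174223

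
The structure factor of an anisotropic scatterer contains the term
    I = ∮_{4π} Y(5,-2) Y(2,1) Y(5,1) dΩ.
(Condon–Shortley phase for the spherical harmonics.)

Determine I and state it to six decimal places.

0.104819

m-sum 0 ✓  L=12 even ✓  3≤5≤7 ✓
Π(2lᵢ+1) = 11×5×11 = 605
triangle coeff Δ(5,2,5) = 1/38610
Σ_t [0,2]: t=0:+1/2880 t=1:−1/576 t=2:+1/2880 = -1/960
(3j)²=10/429 [(5 2 5; 0 0 0)], sign=+1
Σ_t [1,2]: t=1:−1/2880 t=2:+1/1440 = 1/2880
(3j)²=7/715 [(5 2 5; -2 1 1)], sign=+1
⇒ 4πI² = 70/507
I = (+1)√(70/507/(4π)) = 0.10481902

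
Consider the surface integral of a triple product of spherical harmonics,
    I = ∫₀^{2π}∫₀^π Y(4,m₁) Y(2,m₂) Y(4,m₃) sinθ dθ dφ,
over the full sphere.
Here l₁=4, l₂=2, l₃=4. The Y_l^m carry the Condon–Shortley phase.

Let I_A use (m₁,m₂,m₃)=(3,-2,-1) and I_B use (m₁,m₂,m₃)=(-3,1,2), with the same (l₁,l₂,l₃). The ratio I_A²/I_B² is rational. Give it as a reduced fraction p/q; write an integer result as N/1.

l's match ⇒ only the (l;m) 3-j factors differ between A and B.
A: triangle coeff Δ(4,2,4) = 1/13860; Σ_t [0,0]: t=0:+1/480 = 1/480; (3j)²=3/110 [(4 2 4; 3 -2 -1)], sign=-1
B: triangle coeff Δ(4,2,4) = 1/13860; Σ_t [1,2]: t=1:−1/1440 t=2:+1/240 = 1/288; (3j)²=5/132 [(4 2 4; -3 1 2)], sign=+1
I_A²/I_B² = (3/110)/(5/132) = 18/25

18/25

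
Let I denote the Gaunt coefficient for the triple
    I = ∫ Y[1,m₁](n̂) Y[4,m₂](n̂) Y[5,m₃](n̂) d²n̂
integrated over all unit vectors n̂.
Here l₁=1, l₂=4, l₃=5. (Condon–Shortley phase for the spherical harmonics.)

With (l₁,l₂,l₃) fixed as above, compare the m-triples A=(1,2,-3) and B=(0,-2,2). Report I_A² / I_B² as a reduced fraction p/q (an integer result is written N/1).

Shared (l₁,l₂,l₃)=(1,4,5): N and (l;000)² cancel in I_A²/I_B².
A: Δ = 0!·2!·8!/11! = 1/495; Racah Σ t=0..0: t=0:+1/2880 = 1/2880; ⇒ 3j(1 4 5; 1 2 -3)² = 28/495, sgn +1
B: Δ = 0!·2!·8!/11! = 1/495; Racah Σ t=0..0: t=0:+1/1440 = 1/1440; ⇒ 3j(1 4 5; 0 -2 2)² = 7/165, sgn -1
I_A²/I_B² = (28/495)/(7/165) = 4/3

4/3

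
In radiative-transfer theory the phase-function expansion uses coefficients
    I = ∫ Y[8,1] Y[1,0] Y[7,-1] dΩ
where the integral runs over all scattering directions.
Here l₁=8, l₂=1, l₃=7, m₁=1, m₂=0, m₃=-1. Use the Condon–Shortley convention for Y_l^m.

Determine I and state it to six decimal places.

Checks pass: Σm=0; 16 even; l₃=7∈[7,9].
(2·8+1)(2·1+1)(2·7+1) = 765
Δ: 2! 14! 0! / 17! → 1/2040
sum: t=1:−1/25401600 = -1/25401600
3j²(8 1 7; 0 0 0) = Δ·Π!·Σ² = 8/255  (sign +1)
sum: t=1:−1/29030400 = -1/29030400
3j²(8 1 7; 1 0 -1) = Δ·Π!·Σ² = 21/680  (sign -1)
combine: 4πI² = 765·8/255·21/680 = 63/85
take √, sign -1: I = -0.24285994

-0.242860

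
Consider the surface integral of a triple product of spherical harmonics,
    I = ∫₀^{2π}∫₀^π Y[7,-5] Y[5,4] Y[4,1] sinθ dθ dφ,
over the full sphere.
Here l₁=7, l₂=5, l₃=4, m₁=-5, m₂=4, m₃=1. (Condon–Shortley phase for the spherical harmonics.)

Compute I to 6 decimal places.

Checks pass: Σm=0; 16 even; l₃=4∈[2,12].
(2·7+1)(2·5+1)(2·4+1) = 1485
Δ: 8! 6! 2! / 17! → 1/6126120
sum: t=3:−1/69120 t=4:+1/20736 t=5:−1/69120 = 1/51840
3j²(7 5 4; 0 0 0) = Δ·Π!·Σ² = 280/21879  (sign +1)
sum: t=7:−1/1209600 t=8:+1/1935360 = -1/3225600
3j²(7 5 4; -5 4 1) = Δ·Π!·Σ² = 243/61880  (sign +1)
combine: 4πI² = 1485·280/21879·243/61880 = 3645/48841
take √, sign +1: I = 0.07706400

0.077064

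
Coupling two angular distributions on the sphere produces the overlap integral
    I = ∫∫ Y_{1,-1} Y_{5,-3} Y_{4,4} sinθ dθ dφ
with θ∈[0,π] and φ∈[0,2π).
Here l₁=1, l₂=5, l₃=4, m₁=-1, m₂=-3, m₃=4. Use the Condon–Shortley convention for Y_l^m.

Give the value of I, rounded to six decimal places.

-0.049106

m-sum 0 ✓  L=10 even ✓  4≤4≤6 ✓
Π(2lᵢ+1) = 3×11×9 = 297
triangle coeff Δ(1,5,4) = 1/495
Σ_t [1,1]: t=1:−1/576 = -1/576
(3j)²=5/99 [(1 5 4; 0 0 0)], sign=-1
Σ_t [2,2]: t=2:+1/80640 = 1/80640
(3j)²=1/495 [(1 5 4; -1 -3 4)], sign=+1
⇒ 4πI² = 1/33
I = (-1)√(1/33/(4π)) = -0.04910640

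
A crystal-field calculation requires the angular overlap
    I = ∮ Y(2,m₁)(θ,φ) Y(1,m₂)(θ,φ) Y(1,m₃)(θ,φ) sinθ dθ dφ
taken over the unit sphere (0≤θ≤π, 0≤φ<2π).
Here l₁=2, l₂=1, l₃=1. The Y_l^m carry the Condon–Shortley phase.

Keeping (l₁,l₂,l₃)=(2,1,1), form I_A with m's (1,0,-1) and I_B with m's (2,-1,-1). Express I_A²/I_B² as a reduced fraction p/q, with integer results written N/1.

1/2

l's match ⇒ only the (l;m) 3-j factors differ between A and B.
A: triangle coeff Δ(2,1,1) = 1/30; Σ_t [1,1]: t=1:−1/2 = -1/2; (3j)²=1/10 [(2 1 1; 1 0 -1)], sign=-1
B: triangle coeff Δ(2,1,1) = 1/30; Σ_t [0,0]: t=0:+1/4 = 1/4; (3j)²=1/5 [(2 1 1; 2 -1 -1)], sign=+1
I_A²/I_B² = (1/10)/(1/5) = 1/2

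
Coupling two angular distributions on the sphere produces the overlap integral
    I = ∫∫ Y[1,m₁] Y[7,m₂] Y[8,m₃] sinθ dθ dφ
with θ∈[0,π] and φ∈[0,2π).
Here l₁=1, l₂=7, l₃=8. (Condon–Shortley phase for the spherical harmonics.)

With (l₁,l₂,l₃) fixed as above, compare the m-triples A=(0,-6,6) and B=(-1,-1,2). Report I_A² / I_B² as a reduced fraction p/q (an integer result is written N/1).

28/45

Same 1,7,8: normalisation and zero-m 3j drop out of the ratio.
A: Δ: 0! 2! 14! / 17! → 1/2040; sum: t=0:+1/6227020800 = 1/6227020800; 3j²(1 7 8; 0 -6 6) = Δ·Π!·Σ² = 7/510  (sign +1)
B: Δ: 0! 2! 14! / 17! → 1/2040; sum: t=0:+1/58060800 = 1/58060800; 3j²(1 7 8; -1 -1 2) = Δ·Π!·Σ² = 3/136  (sign +1)
I_A²/I_B² = (7/510)/(3/136) = 28/45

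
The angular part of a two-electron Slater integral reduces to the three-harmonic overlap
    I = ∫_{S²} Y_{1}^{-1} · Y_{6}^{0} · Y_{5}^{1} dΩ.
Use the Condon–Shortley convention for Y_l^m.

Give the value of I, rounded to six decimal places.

0.158246

Checks pass: Σm=0; 12 even; l₃=5∈[5,7].
(2·1+1)(2·6+1)(2·5+1) = 429
Δ: 2! 0! 10! / 13! → 1/858
sum: t=1:−1/14400 = -1/14400
3j²(1 6 5; 0 0 0) = Δ·Π!·Σ² = 6/143  (sign +1)
sum: t=2:+1/34560 = 1/34560
3j²(1 6 5; -1 0 1) = Δ·Π!·Σ² = 5/286  (sign +1)
combine: 4πI² = 429·6/143·5/286 = 45/143
take √, sign +1: I = 0.15824621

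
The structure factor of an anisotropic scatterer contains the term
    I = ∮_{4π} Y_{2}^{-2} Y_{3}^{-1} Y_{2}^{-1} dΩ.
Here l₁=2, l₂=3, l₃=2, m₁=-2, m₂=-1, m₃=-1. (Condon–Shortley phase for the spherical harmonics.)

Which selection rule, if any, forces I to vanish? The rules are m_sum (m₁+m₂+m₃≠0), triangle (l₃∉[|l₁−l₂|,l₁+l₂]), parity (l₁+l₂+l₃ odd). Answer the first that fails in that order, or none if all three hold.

m_sum

m₁+m₂+m₃ = -2 − 1 − 1 = -4  ✗
triangle: |2−3|=1 ≤ l₃=2 ≤ 2+3=5
parity: l₁+l₂+l₃ = 7 is odd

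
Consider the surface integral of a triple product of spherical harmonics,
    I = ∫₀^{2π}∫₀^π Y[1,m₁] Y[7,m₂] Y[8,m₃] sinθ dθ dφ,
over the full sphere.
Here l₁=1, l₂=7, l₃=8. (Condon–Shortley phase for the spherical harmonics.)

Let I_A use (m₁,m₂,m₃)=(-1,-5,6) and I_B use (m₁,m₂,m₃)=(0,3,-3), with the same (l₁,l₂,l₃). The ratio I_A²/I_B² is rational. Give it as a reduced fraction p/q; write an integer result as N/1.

Same 1,7,8: normalisation and zero-m 3j drop out of the ratio.
A: Δ: 0! 2! 14! / 17! → 1/2040; sum: t=0:+1/1916006400 = 1/1916006400; 3j²(1 7 8; -1 -5 6) = Δ·Π!·Σ² = 91/2040  (sign +1)
B: Δ: 0! 2! 14! / 17! → 1/2040; sum: t=0:+1/87091200 = 1/87091200; 3j²(1 7 8; 0 3 -3) = Δ·Π!·Σ² = 11/408  (sign -1)
I_A²/I_B² = (91/2040)/(11/408) = 91/55

91/55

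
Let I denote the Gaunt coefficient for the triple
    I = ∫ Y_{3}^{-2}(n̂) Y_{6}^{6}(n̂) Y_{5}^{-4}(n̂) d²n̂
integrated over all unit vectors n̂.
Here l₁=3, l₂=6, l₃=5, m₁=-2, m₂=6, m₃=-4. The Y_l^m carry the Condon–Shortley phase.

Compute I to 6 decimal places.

m-sum 0 ✓  L=14 even ✓  3≤5≤9 ✓
Π(2lᵢ+1) = 7×13×11 = 1001
triangle coeff Δ(3,6,5) = 1/675675
Σ_t [1,3]: t=1:−1/8640 t=2:+1/2304 t=3:−1/8640 = 7/34560
(3j)²=7/429 [(3 6 5; 0 0 0)], sign=-1
Σ_t [4,4]: t=4:+1/967680 = 1/967680
(3j)²=3/91 [(3 6 5; -2 6 -4)], sign=-1
⇒ 4πI² = 7/13
I = (+1)√(7/13/(4π)) = 0.20700098

0.207001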